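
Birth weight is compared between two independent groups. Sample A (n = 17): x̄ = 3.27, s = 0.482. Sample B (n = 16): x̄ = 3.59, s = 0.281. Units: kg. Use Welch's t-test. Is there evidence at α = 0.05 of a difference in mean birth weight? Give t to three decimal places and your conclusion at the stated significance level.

t = -2.346; reject H0

Let group 1 = sample A, group 2 = sample B. H0: μ_1 = μ_2; H1: μ_1 ≠ μ_2 (Welch's two-sample t-test, two-sided).
t = (x̄_1 − x̄_2)/√(s_1²/n_1 + s_2²/n_2) = (3.27 − 3.59)/√(0.482²/17 + 0.281²/16) = -2.346
Welch–Satterthwaite df ≈ 26.02
Two-sided p-value ≈ 0.027
Since p ≈ 0.027 < α = 0.05, reject H0; the evidence is statistically significant.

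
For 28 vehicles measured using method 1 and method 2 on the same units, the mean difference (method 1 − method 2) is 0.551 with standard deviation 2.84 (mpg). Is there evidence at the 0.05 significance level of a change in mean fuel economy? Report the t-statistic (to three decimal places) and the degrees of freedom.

t = 1.027, df = 27

H0: μ_d = 0; H1: μ_d ≠ 0 (paired t-test on the differences, two-sided).
t = d̄/(s_d/√n) = 0.551/(2.84/√28) = 1.027
df = n − 1 = 27
Two-sided p-value ≈ 0.3137
Since p ≈ 0.3137 > α = 0.05, fail to reject H0; the data do not provide sufficient evidence against H0.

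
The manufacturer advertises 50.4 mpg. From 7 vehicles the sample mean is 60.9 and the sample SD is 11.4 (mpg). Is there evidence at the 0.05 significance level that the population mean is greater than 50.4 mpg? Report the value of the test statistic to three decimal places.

H0: μ = 50.4; H1: μ > 50.4 (one-sample t-test, right-tailed).
t = (x̄ − μ₀)/(s/√n) = (60.9 − 50.4)/(11.4/√7) = 2.437
df = n − 1 = 6
p-value = P(T ≥ 2.437) ≈ 0.0253
Since p ≈ 0.0253 < α = 0.05, reject H0; the data support H1.

2.437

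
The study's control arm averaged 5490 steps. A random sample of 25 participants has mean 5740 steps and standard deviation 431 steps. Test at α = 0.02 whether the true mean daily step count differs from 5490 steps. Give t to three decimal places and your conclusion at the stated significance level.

H0: μ = 5490; H1: μ ≠ 5490 (one-sample t-test, two-sided).
t = (x̄ − μ₀)/(s/√n) = (5740 − 5490)/(431/√25) = 2.900
df = n − 1 = 24
Two-sided p-value ≈ 0.0079
Since p ≈ 0.0079 < α = 0.02, reject H0; the data support H1.

t = 2.900; reject H0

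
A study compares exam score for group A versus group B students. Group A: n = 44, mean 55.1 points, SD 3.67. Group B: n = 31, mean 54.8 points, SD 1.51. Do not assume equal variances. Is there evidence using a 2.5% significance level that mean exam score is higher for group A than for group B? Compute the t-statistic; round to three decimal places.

0.487

Let group 1 = group A, group 2 = group B. H0: μ_1 = μ_2; H1: μ_1 > μ_2 (Welch's two-sample t-test, right-tailed).
t = (x̄_1 − x̄_2)/√(s_1²/n_1 + s_2²/n_2) = (55.1 − 54.8)/√(3.67²/44 + 1.51²/31) = 0.487
Welch–Satterthwaite df ≈ 61.09
p-value = P(T ≥ 0.487) ≈ 0.314
Since p ≈ 0.314 > α = 0.025, fail to reject H0; the data do not provide sufficient evidence against H0.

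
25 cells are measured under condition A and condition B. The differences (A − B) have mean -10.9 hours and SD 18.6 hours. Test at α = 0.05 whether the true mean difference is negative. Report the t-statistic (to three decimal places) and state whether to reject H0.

H0: μ_d = 0; H1: μ_d < 0 (paired t-test on the differences, left-tailed).
t = d̄/(s_d/√n) = -10.9/(18.6/√25) = -2.930
df = n − 1 = 24
p-value = P(T ≤ -2.930) ≈ 0.004
Since p ≈ 0.004 < α = 0.05, reject H0; the data support H1.

t = -2.930; reject H0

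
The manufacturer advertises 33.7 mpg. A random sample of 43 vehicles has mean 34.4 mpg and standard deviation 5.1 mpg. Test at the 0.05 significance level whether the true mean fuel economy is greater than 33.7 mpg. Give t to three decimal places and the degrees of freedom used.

H0: μ = 33.7; H1: μ > 33.7 (one-sample t-test, right-tailed).
t = (x̄ − μ₀)/(s/√n) = (34.4 − 33.7)/(5.1/√43) = 0.900
df = n − 1 = 42
p-value = P(T ≥ 0.900) ≈ 0.187
Since p ≈ 0.187 > α = 0.05, fail to reject H0; the evidence is not statistically significant.

t = 0.900, df = 42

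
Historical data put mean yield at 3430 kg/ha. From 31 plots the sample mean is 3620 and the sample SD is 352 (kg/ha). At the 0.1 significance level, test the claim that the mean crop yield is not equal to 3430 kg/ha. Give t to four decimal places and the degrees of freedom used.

t = 3.0053, df = 30

H0: μ = 3430; H1: μ ≠ 3430 (one-sample t-test, two-sided).
t = (x̄ − μ₀)/(s/√n) = (3620 − 3430)/(352/√31) = 3.0053
df = n − 1 = 30
Two-sided p-value ≈ 0.005
Since p ≈ 0.005 < α = 0.1, reject H0; the data support H1.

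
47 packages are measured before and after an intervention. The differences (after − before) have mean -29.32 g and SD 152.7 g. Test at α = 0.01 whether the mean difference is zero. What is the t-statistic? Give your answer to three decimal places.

-1.316

H0: μ_d = 0; H1: μ_d ≠ 0 (paired t-test on the differences, two-sided).
t = d̄/(s_d/√n) = -29.32/(152.7/√47) = -1.316
df = n − 1 = 46
Two-sided p-value ≈ 0.195
Since p ≈ 0.195 > α = 0.01, fail to reject H0; the data do not provide sufficient evidence against H0.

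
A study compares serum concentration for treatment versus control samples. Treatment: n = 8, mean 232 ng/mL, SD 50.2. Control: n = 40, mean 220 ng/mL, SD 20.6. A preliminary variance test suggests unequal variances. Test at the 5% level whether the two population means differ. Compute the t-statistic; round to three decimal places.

0.665

Let group 1 = treatment, group 2 = control. H0: μ_1 = μ_2; H1: μ_1 ≠ μ_2 (Welch's two-sample t-test, two-sided).
t = (x̄_1 − x̄_2)/√(s_1²/n_1 + s_2²/n_2) = (232 − 220)/√(50.2²/8 + 20.6²/40) = 0.665
Welch–Satterthwaite df ≈ 7.48
Two-sided p-value ≈ 0.5260
Since p ≈ 0.5260 > α = 0.05, fail to reject H0; the data do not provide sufficient evidence against H0.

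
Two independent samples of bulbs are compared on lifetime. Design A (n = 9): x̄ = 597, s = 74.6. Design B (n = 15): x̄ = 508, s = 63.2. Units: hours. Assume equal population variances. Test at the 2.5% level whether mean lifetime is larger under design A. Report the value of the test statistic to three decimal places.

Let group 1 = design A, group 2 = design B. H0: μ_1 = μ_2; H1: μ_1 > μ_2 (two-sample pooled-variance t-test, right-tailed).
s_p² = [(9−1)·74.6² + (15−1)·63.2²]/(9+15−2) = 4565.48
t = (597 − 508)/√[4565.48·(1/9 + 1/15)] = 3.124
df = n₁ + n₂ − 2 = 22
p-value = P(T ≥ 3.124) ≈ 0.002
Since p ≈ 0.002 < α = 0.025, reject H0; the evidence is statistically significant.

3.124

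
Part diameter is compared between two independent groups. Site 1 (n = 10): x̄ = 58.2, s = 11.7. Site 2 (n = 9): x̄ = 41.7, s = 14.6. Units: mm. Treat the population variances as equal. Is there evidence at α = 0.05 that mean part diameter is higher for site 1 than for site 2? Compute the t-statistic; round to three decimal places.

2.732

Let group 1 = site 1, group 2 = site 2. H0: μ_1 = μ_2; H1: μ_1 > μ_2 (two-sample pooled-variance t-test, right-tailed).
s_p² = [(10−1)·11.7² + (9−1)·14.6²]/(10+9−2) = 172.782
t = (58.2 − 41.7)/√[172.782·(1/10 + 1/9)] = 2.732
df = n₁ + n₂ − 2 = 17
p-value = P(T ≥ 2.732) ≈ 0.007
Since p ≈ 0.007 < α = 0.05, reject H0; the evidence is statistically significant.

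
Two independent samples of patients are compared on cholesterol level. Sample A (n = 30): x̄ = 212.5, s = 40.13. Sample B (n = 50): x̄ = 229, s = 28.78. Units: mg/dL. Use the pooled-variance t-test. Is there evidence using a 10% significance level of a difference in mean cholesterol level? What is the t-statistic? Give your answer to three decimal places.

-2.136

Let group 1 = sample A, group 2 = sample B. H0: μ_1 = μ_2; H1: μ_1 ≠ μ_2 (two-sample pooled-variance t-test, two-sided).
s_p² = [(30−1)·40.13² + (50−1)·28.78²]/(30+50−2) = 1119.08
t = (212.5 − 229)/√[1119.08·(1/30 + 1/50)] = -2.136
df = n₁ + n₂ − 2 = 78
Two-sided p-value ≈ 0.036
Since p ≈ 0.036 < α = 0.1, reject H0; the data support H1.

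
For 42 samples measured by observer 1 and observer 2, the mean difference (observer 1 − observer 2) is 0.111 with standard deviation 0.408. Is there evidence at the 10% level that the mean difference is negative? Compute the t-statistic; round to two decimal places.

H0: μ_d = 0; H1: μ_d < 0 (paired t-test on the differences, left-tailed).
t = d̄/(s_d/√n) = 0.111/(0.408/√42) = 1.76
df = n − 1 = 41
p-value = P(T ≤ 1.76) ≈ 0.957
Since p ≈ 0.957 > α = 0.1, fail to reject H0; the data do not provide sufficient evidence against H0.

1.76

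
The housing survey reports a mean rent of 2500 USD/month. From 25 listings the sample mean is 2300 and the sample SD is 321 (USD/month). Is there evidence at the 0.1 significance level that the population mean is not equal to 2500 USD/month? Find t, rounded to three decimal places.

H0: μ = 2500; H1: μ ≠ 2500 (one-sample t-test, two-sided).
t = (x̄ − μ₀)/(s/√n) = (2300 − 2500)/(321/√25) = -3.115
df = n − 1 = 24
Two-sided p-value ≈ 0.0047
Since p ≈ 0.0047 < α = 0.1, reject H0; the data support H1.

-3.115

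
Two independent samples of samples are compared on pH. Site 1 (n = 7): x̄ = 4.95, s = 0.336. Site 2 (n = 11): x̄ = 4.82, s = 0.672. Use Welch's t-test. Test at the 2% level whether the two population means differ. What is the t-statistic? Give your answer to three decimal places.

0.544

Let group 1 = site 1, group 2 = site 2. H0: μ_1 = μ_2; H1: μ_1 ≠ μ_2 (Welch's two-sample t-test, two-sided).
t = (x̄_1 − x̄_2)/√(s_1²/n_1 + s_2²/n_2) = (4.95 − 4.82)/√(0.336²/7 + 0.672²/11) = 0.544
Welch–Satterthwaite df ≈ 15.43
Two-sided p-value ≈ 0.594
Since p ≈ 0.594 > α = 0.02, fail to reject H0; the data do not provide sufficient evidence against H0.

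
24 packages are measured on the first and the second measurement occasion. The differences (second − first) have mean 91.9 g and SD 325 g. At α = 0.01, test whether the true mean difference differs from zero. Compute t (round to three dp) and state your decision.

t = 1.385; fail to reject H0

H0: μ_d = 0; H1: μ_d ≠ 0 (paired t-test on the differences, two-sided).
t = d̄/(s_d/√n) = 91.9/(325/√24) = 1.385
df = n − 1 = 23
Two-sided p-value ≈ 0.1793
Since p ≈ 0.1793 > α = 0.01, fail to reject H0; the evidence is not statistically significant.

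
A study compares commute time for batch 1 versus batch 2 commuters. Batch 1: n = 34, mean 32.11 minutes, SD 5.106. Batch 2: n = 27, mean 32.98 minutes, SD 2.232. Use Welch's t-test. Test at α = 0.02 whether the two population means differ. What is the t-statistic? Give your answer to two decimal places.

-0.89

Let group 1 = batch 1, group 2 = batch 2. H0: μ_1 = μ_2; H1: μ_1 ≠ μ_2 (Welch's two-sample t-test, two-sided).
t = (x̄_1 − x̄_2)/√(s_1²/n_1 + s_2²/n_2) = (32.11 − 32.98)/√(5.106²/34 + 2.232²/27) = -0.89
Welch–Satterthwaite df ≈ 47.31
Two-sided p-value ≈ 0.377
Since p ≈ 0.377 > α = 0.02, fail to reject H0; the data do not provide sufficient evidence against H0.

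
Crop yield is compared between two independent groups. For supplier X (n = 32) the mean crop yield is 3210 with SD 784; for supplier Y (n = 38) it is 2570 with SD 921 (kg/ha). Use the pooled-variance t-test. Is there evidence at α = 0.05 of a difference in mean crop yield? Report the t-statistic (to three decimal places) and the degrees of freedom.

t = 3.097, df = 68

Let group 1 = supplier X, group 2 = supplier Y. H0: μ_1 = μ_2; H1: μ_1 ≠ μ_2 (two-sample pooled-variance t-test, two-sided).
s_p² = [(32−1)·784² + (38−1)·921²]/(32+38−2) = 741754
t = (3210 − 2570)/√[741754·(1/32 + 1/38)] = 3.097
df = n₁ + n₂ − 2 = 68
Two-sided p-value ≈ 0.0028
Since p ≈ 0.0028 < α = 0.05, reject H0; the data support H1.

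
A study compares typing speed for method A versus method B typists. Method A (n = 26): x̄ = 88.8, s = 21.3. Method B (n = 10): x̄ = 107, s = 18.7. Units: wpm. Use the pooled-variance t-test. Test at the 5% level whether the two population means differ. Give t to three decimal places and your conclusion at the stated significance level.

Let group 1 = method A, group 2 = method B. H0: μ_1 = μ_2; H1: μ_1 ≠ μ_2 (two-sample pooled-variance t-test, two-sided).
s_p² = [(26−1)·21.3² + (10−1)·18.7²]/(26+10−2) = 426.161
t = (88.8 − 107)/√[426.161·(1/26 + 1/10)] = -2.369
df = n₁ + n₂ − 2 = 34
Two-sided p-value ≈ 0.0236
Since p ≈ 0.0236 < α = 0.05, reject H0; the evidence is statistically significant.

t = -2.369; reject H0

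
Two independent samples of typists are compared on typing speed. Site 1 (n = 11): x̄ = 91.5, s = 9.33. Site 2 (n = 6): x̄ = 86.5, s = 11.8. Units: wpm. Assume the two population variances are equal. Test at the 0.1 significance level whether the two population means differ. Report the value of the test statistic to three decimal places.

Let group 1 = site 1, group 2 = site 2. H0: μ_1 = μ_2; H1: μ_1 ≠ μ_2 (two-sample pooled-variance t-test, two-sided).
s_p² = [(11−1)·9.33² + (6−1)·11.8²]/(11+6−2) = 104.446
t = (91.5 − 86.5)/√[104.446·(1/11 + 1/6)] = 0.964
df = n₁ + n₂ − 2 = 15
Two-sided p-value ≈ 0.3503
Since p ≈ 0.3503 > α = 0.1, fail to reject H0; the evidence is not statistically significant.

0.964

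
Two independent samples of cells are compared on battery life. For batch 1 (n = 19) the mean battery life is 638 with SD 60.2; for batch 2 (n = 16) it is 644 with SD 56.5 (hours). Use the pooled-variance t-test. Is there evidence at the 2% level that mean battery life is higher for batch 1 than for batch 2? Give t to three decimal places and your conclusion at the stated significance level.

Let group 1 = batch 1, group 2 = batch 2. H0: μ_1 = μ_2; H1: μ_1 > μ_2 (two-sample pooled-variance t-test, right-tailed).
s_p² = [(19−1)·60.2² + (16−1)·56.5²]/(19+16−2) = 3427.77
t = (638 − 644)/√[3427.77·(1/19 + 1/16)] = -0.302
df = n₁ + n₂ − 2 = 33
p-value = P(T ≥ -0.302) ≈ 0.6177
Since p ≈ 0.6177 > α = 0.02, fail to reject H0; the evidence is not statistically significant.

t = -0.302; fail to reject H0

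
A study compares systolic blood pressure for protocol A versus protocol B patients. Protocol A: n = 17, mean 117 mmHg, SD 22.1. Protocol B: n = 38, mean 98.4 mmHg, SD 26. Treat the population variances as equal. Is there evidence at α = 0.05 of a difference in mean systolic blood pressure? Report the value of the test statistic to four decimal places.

2.5614

Let group 1 = protocol A, group 2 = protocol B. H0: μ_1 = μ_2; H1: μ_1 ≠ μ_2 (two-sample pooled-variance t-test, two-sided).
s_p² = [(17−1)·22.1² + (38−1)·26²]/(17+38−2) = 619.369
t = (117 − 98.4)/√[619.369·(1/17 + 1/38)] = 2.5614
df = n₁ + n₂ − 2 = 53
Two-sided p-value ≈ 0.013
Since p ≈ 0.013 < α = 0.05, reject H0; the data support H1.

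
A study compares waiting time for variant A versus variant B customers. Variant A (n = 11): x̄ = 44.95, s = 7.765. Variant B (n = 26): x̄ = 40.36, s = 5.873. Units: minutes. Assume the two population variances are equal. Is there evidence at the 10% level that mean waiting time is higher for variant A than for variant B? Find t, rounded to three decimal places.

1.972

Let group 1 = variant A, group 2 = variant B. H0: μ_1 = μ_2; H1: μ_1 > μ_2 (two-sample pooled-variance t-test, right-tailed).
s_p² = [(11−1)·7.765² + (26−1)·5.873²]/(11+26−2) = 41.8644
t = (44.95 − 40.36)/√[41.8644·(1/11 + 1/26)] = 1.972
df = n₁ + n₂ − 2 = 35
p-value = P(T ≥ 1.972) ≈ 0.028
Since p ≈ 0.028 < α = 0.1, reject H0; the evidence is statistically significant.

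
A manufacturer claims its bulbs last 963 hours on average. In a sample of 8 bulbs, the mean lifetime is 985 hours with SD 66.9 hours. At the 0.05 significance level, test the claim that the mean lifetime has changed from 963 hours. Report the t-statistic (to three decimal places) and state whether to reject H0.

H0: μ = 963; H1: μ ≠ 963 (one-sample t-test, two-sided).
t = (x̄ − μ₀)/(s/√n) = (985 − 963)/(66.9/√8) = 0.930
df = n − 1 = 7
Two-sided p-value ≈ 0.383
Since p ≈ 0.383 > α = 0.05, fail to reject H0; the evidence is not statistically significant.

t = 0.930; fail to reject H0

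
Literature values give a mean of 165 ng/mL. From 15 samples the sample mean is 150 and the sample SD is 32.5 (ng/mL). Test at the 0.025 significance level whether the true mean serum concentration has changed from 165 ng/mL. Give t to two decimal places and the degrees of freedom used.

t = -1.79, df = 14

H0: μ = 165; H1: μ ≠ 165 (one-sample t-test, two-sided).
t = (x̄ − μ₀)/(s/√n) = (150 − 165)/(32.5/√15) = -1.79
df = n − 1 = 14
Two-sided p-value ≈ 0.0955
Since p ≈ 0.0955 > α = 0.025, fail to reject H0; the data do not provide sufficient evidence against H0.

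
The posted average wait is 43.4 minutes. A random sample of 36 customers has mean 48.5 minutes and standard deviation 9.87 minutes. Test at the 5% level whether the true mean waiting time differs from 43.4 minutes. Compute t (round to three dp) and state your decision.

t = 3.100; reject H0

H0: μ = 43.4; H1: μ ≠ 43.4 (one-sample t-test, two-sided).
t = (x̄ − μ₀)/(s/√n) = (48.5 − 43.4)/(9.87/√36) = 3.100
df = n − 1 = 35
Two-sided p-value ≈ 0.004
Since p ≈ 0.004 < α = 0.05, reject H0; the evidence is statistically significant.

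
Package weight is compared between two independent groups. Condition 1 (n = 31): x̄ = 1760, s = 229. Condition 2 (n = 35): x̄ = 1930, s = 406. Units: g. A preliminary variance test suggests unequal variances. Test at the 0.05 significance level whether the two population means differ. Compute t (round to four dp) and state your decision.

Let group 1 = condition 1, group 2 = condition 2. H0: μ_1 = μ_2; H1: μ_1 ≠ μ_2 (Welch's two-sample t-test, two-sided).
t = (x̄_1 − x̄_2)/√(s_1²/n_1 + s_2²/n_2) = (1760 − 1930)/√(229²/31 + 406²/35) = -2.1248
Welch–Satterthwaite df ≈ 54.80
Two-sided p-value ≈ 0.038
Since p ≈ 0.038 < α = 0.05, reject H0; the evidence is statistically significant.

t = -2.1248; reject H0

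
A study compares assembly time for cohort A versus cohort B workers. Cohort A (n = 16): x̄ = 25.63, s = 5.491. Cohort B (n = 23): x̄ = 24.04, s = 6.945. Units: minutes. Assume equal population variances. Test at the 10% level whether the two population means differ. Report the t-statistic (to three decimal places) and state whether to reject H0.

t = 0.764; fail to reject H0

Let group 1 = cohort A, group 2 = cohort B. H0: μ_1 = μ_2; H1: μ_1 ≠ μ_2 (two-sample pooled-variance t-test, two-sided).
s_p² = [(16−1)·5.491² + (23−1)·6.945²]/(16+23−2) = 40.9025
t = (25.63 − 24.04)/√[40.9025·(1/16 + 1/23)] = 0.764
df = n₁ + n₂ − 2 = 37
Two-sided p-value ≈ 0.450
Since p ≈ 0.450 > α = 0.1, fail to reject H0; the evidence is not statistically significant.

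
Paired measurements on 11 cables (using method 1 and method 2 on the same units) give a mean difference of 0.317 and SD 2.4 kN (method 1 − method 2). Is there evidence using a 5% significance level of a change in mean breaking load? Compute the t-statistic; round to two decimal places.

0.44

H0: μ_d = 0; H1: μ_d ≠ 0 (paired t-test on the differences, two-sided).
t = d̄/(s_d/√n) = 0.317/(2.4/√11) = 0.44
df = n − 1 = 10
Two-sided p-value ≈ 0.671
Since p ≈ 0.671 > α = 0.05, fail to reject H0; the data do not provide sufficient evidence against H0.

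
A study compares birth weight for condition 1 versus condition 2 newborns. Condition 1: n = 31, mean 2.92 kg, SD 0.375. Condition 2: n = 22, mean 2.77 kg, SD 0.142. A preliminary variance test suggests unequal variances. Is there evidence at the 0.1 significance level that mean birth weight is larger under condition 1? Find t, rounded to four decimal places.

2.0313

Let group 1 = condition 1, group 2 = condition 2. H0: μ_1 = μ_2; H1: μ_1 > μ_2 (Welch's two-sample t-test, right-tailed).
t = (x̄_1 − x̄_2)/√(s_1²/n_1 + s_2²/n_2) = (2.92 − 2.77)/√(0.375²/31 + 0.142²/22) = 2.0313
Welch–Satterthwaite df ≈ 40.96
p-value = P(T ≥ 2.0313) ≈ 0.0244
Since p ≈ 0.0244 < α = 0.1, reject H0; the data support H1.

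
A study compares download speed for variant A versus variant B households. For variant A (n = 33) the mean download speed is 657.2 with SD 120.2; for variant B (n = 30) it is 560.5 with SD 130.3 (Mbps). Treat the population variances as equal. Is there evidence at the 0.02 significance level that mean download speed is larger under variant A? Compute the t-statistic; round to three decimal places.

3.064

Let group 1 = variant A, group 2 = variant B. H0: μ_1 = μ_2; H1: μ_1 > μ_2 (two-sample pooled-variance t-test, right-tailed).
s_p² = [(33−1)·120.2² + (30−1)·130.3²]/(33+30−2) = 15650.9
t = (657.2 − 560.5)/√[15650.9·(1/33 + 1/30)] = 3.064
df = n₁ + n₂ − 2 = 61
p-value = P(T ≥ 3.064) ≈ 0.002
Since p ≈ 0.002 < α = 0.02, reject H0; the data support H1.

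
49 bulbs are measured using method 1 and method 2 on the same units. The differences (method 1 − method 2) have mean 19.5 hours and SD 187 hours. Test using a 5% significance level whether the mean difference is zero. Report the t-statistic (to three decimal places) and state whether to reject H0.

H0: μ_d = 0; H1: μ_d ≠ 0 (paired t-test on the differences, two-sided).
t = d̄/(s_d/√n) = 19.5/(187/√49) = 0.730
df = n − 1 = 48
Two-sided p-value ≈ 0.469
Since p ≈ 0.469 > α = 0.05, fail to reject H0; the data do not provide sufficient evidence against H0.

t = 0.730; fail to reject H0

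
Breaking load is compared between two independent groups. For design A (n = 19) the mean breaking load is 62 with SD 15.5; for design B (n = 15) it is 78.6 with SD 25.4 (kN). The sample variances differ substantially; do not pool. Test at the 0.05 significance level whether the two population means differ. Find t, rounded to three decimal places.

Let group 1 = design A, group 2 = design B. H0: μ_1 = μ_2; H1: μ_1 ≠ μ_2 (Welch's two-sample t-test, two-sided).
t = (x̄_1 − x̄_2)/√(s_1²/n_1 + s_2²/n_2) = (62 − 78.6)/√(15.5²/19 + 25.4²/15) = -2.225
Welch–Satterthwaite df ≈ 21.97
Two-sided p-value ≈ 0.0367
Since p ≈ 0.0367 < α = 0.05, reject H0; the evidence is statistically significant.

-2.225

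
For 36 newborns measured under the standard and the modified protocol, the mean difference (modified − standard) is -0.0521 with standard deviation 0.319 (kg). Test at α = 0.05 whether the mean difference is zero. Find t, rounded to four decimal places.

H0: μ_d = 0; H1: μ_d ≠ 0 (paired t-test on the differences, two-sided).
t = d̄/(s_d/√n) = -0.0521/(0.319/√36) = -0.9799
df = n − 1 = 35
Two-sided p-value ≈ 0.3338
Since p ≈ 0.3338 > α = 0.05, fail to reject H0; the data do not provide sufficient evidence against H0.

-0.9799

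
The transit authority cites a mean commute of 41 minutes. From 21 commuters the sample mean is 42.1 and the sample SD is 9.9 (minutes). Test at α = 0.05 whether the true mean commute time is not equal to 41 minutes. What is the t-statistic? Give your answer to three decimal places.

H0: μ = 41; H1: μ ≠ 41 (one-sample t-test, two-sided).
t = (x̄ − μ₀)/(s/√n) = (42.1 − 41)/(9.9/√21) = 0.509
df = n − 1 = 20
Two-sided p-value ≈ 0.6162
Since p ≈ 0.6162 > α = 0.05, fail to reject H0; the data do not provide sufficient evidence against H0.

0.509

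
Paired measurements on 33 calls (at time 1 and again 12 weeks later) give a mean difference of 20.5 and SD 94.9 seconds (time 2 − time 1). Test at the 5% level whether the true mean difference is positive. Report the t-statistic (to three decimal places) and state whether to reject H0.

H0: μ_d = 0; H1: μ_d > 0 (paired t-test on the differences, right-tailed).
t = d̄/(s_d/√n) = 20.5/(94.9/√33) = 1.241
df = n − 1 = 32
p-value = P(T ≥ 1.241) ≈ 0.1118
Since p ≈ 0.1118 > α = 0.05, fail to reject H0; the data do not provide sufficient evidence against H0.

t = 1.241; fail to reject H0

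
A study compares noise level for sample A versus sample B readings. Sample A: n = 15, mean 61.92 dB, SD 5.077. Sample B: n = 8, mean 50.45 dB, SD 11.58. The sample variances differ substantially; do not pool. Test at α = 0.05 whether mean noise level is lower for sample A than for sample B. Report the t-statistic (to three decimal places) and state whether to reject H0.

t = 2.668; fail to reject H0

Let group 1 = sample A, group 2 = sample B. H0: μ_1 = μ_2; H1: μ_1 < μ_2 (Welch's two-sample t-test, left-tailed).
t = (x̄_1 − x̄_2)/√(s_1²/n_1 + s_2²/n_2) = (61.92 − 50.45)/√(5.077²/15 + 11.58²/8) = 2.668
Welch–Satterthwaite df ≈ 8.46
p-value = P(T ≤ 2.668) ≈ 0.9865
Since p ≈ 0.9865 > α = 0.05, fail to reject H0; the evidence is not statistically significant.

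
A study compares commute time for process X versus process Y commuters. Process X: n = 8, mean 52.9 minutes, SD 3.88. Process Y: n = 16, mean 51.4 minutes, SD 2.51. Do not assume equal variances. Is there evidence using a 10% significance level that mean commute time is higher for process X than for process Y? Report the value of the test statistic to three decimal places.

Let group 1 = process X, group 2 = process Y. H0: μ_1 = μ_2; H1: μ_1 > μ_2 (Welch's two-sample t-test, right-tailed).
t = (x̄_1 − x̄_2)/√(s_1²/n_1 + s_2²/n_2) = (52.9 − 51.4)/√(3.88²/8 + 2.51²/16) = 0.994
Welch–Satterthwaite df ≈ 10.03
p-value = P(T ≥ 0.994) ≈ 0.1717
Since p ≈ 0.1717 > α = 0.1, fail to reject H0; the data do not provide sufficient evidence against H0.

0.994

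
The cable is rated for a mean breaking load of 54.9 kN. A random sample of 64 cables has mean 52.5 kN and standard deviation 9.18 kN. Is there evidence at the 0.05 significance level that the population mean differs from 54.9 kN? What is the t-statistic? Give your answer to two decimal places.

-2.09

H0: μ = 54.9; H1: μ ≠ 54.9 (one-sample t-test, two-sided).
t = (x̄ − μ₀)/(s/√n) = (52.5 − 54.9)/(9.18/√64) = -2.09
df = n − 1 = 63
Two-sided p-value ≈ 0.041
Since p ≈ 0.041 < α = 0.05, reject H0; the data support H1.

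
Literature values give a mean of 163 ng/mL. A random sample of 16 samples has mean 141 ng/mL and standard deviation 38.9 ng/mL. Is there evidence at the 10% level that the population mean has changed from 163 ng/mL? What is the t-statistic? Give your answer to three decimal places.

-2.262

H0: μ = 163; H1: μ ≠ 163 (one-sample t-test, two-sided).
t = (x̄ − μ₀)/(s/√n) = (141 − 163)/(38.9/√16) = -2.262
df = n − 1 = 15
Two-sided p-value ≈ 0.0390
Since p ≈ 0.0390 < α = 0.1, reject H0; the evidence is statistically significant.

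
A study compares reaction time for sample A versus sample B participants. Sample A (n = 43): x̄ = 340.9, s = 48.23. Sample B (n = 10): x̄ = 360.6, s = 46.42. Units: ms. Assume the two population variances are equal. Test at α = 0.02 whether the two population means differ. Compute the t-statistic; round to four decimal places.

-1.1711

Let group 1 = sample A, group 2 = sample B. H0: μ_1 = μ_2; H1: μ_1 ≠ μ_2 (two-sample pooled-variance t-test, two-sided).
s_p² = [(43−1)·48.23² + (10−1)·46.42²]/(43+10−2) = 2295.9
t = (340.9 − 360.6)/√[2295.9·(1/43 + 1/10)] = -1.1711
df = n₁ + n₂ − 2 = 51
Two-sided p-value ≈ 0.2470
Since p ≈ 0.2470 > α = 0.02, fail to reject H0; the evidence is not statistically significant.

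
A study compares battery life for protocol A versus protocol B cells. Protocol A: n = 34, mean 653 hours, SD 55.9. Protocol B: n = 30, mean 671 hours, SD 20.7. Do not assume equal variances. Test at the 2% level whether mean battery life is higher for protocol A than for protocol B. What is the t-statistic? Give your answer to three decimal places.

-1.747

Let group 1 = protocol A, group 2 = protocol B. H0: μ_1 = μ_2; H1: μ_1 > μ_2 (Welch's two-sample t-test, right-tailed).
t = (x̄_1 − x̄_2)/√(s_1²/n_1 + s_2²/n_2) = (653 − 671)/√(55.9²/34 + 20.7²/30) = -1.747
Welch–Satterthwaite df ≈ 42.88
p-value = P(T ≥ -1.747) ≈ 0.9561
Since p ≈ 0.9561 > α = 0.02, fail to reject H0; the data do not provide sufficient evidence against H0.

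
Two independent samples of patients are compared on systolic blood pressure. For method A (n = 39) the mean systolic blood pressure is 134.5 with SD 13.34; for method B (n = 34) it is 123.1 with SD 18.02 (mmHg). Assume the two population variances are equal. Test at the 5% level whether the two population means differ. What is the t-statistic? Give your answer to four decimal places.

3.0967

Let group 1 = method A, group 2 = method B. H0: μ_1 = μ_2; H1: μ_1 ≠ μ_2 (two-sample pooled-variance t-test, two-sided).
s_p² = [(39−1)·13.34² + (34−1)·18.02²]/(39+34−2) = 246.17
t = (134.5 − 123.1)/√[246.17·(1/39 + 1/34)] = 3.0967
df = n₁ + n₂ − 2 = 71
Two-sided p-value ≈ 0.003
Since p ≈ 0.003 < α = 0.05, reject H0; the data support H1.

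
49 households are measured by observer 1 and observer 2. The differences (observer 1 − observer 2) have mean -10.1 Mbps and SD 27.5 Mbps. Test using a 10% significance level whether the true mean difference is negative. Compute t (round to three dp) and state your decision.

H0: μ_d = 0; H1: μ_d < 0 (paired t-test on the differences, left-tailed).
t = d̄/(s_d/√n) = -10.1/(27.5/√49) = -2.571
df = n − 1 = 48
p-value = P(T ≤ -2.571) ≈ 0.0066
Since p ≈ 0.0066 < α = 0.1, reject H0; the evidence is statistically significant.

t = -2.571; reject H0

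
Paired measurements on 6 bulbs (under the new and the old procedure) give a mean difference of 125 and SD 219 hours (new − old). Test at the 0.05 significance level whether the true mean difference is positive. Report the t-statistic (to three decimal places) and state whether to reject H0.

t = 1.398; fail to reject H0

H0: μ_d = 0; H1: μ_d > 0 (paired t-test on the differences, right-tailed).
t = d̄/(s_d/√n) = 125/(219/√6) = 1.398
df = n − 1 = 5
p-value = P(T ≥ 1.398) ≈ 0.110
Since p ≈ 0.110 > α = 0.05, fail to reject H0; the evidence is not statistically significant.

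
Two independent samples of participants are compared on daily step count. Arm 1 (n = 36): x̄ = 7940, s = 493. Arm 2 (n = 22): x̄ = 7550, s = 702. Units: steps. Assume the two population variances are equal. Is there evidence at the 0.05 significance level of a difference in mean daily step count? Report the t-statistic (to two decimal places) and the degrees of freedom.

Let group 1 = arm 1, group 2 = arm 2. H0: μ_1 = μ_2; H1: μ_1 ≠ μ_2 (two-sample pooled-variance t-test, two-sided).
s_p² = [(36−1)·493² + (22−1)·702²]/(36+22−2) = 336707
t = (7940 − 7550)/√[336707·(1/36 + 1/22)] = 2.48
df = n₁ + n₂ − 2 = 56
Two-sided p-value ≈ 0.016
Since p ≈ 0.016 < α = 0.05, reject H0; the data support H1.

t = 2.48, df = 56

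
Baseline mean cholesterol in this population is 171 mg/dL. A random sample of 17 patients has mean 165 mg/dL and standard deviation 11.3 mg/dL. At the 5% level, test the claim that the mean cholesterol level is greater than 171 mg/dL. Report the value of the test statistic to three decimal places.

-2.189

H0: μ = 171; H1: μ > 171 (one-sample t-test, right-tailed).
t = (x̄ − μ₀)/(s/√n) = (165 − 171)/(11.3/√17) = -2.189
df = n − 1 = 16
p-value = P(T ≥ -2.189) ≈ 0.9781
Since p ≈ 0.9781 > α = 0.05, fail to reject H0; the evidence is not statistically significant.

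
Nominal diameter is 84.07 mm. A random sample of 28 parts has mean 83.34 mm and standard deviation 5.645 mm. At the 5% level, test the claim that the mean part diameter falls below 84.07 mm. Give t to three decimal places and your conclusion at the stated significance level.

t = -0.684; fail to reject H0

H0: μ = 84.07; H1: μ < 84.07 (one-sample t-test, left-tailed).
t = (x̄ − μ₀)/(s/√n) = (83.34 − 84.07)/(5.645/√28) = -0.684
df = n − 1 = 27
p-value = P(T ≤ -0.684) ≈ 0.2498
Since p ≈ 0.2498 > α = 0.05, fail to reject H0; the evidence is not statistically significant.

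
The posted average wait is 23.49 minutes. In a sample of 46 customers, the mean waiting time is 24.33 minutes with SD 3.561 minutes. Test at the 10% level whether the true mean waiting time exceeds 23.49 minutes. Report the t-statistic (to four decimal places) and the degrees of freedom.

t = 1.5999, df = 45

H0: μ = 23.49; H1: μ > 23.49 (one-sample t-test, right-tailed).
t = (x̄ − μ₀)/(s/√n) = (24.33 − 23.49)/(3.561/√46) = 1.5999
df = n − 1 = 45
p-value = P(T ≥ 1.5999) ≈ 0.0583
Since p ≈ 0.0583 < α = 0.1, reject H0; the data support H1.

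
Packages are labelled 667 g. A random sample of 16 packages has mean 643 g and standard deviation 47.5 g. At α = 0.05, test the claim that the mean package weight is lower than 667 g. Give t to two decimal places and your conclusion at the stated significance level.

t = -2.02; reject H0

H0: μ = 667; H1: μ < 667 (one-sample t-test, left-tailed).
t = (x̄ − μ₀)/(s/√n) = (643 − 667)/(47.5/√16) = -2.02
df = n − 1 = 15
p-value = P(T ≤ -2.02) ≈ 0.031
Since p ≈ 0.031 < α = 0.05, reject H0; the evidence is statistically significant.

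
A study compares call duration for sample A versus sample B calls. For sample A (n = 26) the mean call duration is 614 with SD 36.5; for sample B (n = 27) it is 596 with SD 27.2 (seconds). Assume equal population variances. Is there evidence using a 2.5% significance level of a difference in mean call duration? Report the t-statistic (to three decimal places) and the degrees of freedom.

Let group 1 = sample A, group 2 = sample B. H0: μ_1 = μ_2; H1: μ_1 ≠ μ_2 (two-sample pooled-variance t-test, two-sided).
s_p² = [(26−1)·36.5² + (27−1)·27.2²]/(26+27−2) = 1030.24
t = (614 − 596)/√[1030.24·(1/26 + 1/27)] = 2.041
df = n₁ + n₂ − 2 = 51
Two-sided p-value ≈ 0.0464
Since p ≈ 0.0464 > α = 0.025, fail to reject H0; the evidence is not statistically significant.

t = 2.041, df = 51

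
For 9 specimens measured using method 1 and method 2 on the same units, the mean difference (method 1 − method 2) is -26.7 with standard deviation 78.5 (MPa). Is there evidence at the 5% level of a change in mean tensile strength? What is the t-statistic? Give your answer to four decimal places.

H0: μ_d = 0; H1: μ_d ≠ 0 (paired t-test on the differences, two-sided).
t = d̄/(s_d/√n) = -26.7/(78.5/√9) = -1.0204
df = n − 1 = 8
Two-sided p-value ≈ 0.3374
Since p ≈ 0.3374 > α = 0.05, fail to reject H0; the data do not provide sufficient evidence against H0.

-1.0204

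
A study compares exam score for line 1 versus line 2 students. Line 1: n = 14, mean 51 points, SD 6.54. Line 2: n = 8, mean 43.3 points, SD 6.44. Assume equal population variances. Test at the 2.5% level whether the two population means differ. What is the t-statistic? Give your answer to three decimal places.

Let group 1 = line 1, group 2 = line 2. H0: μ_1 = μ_2; H1: μ_1 ≠ μ_2 (two-sample pooled-variance t-test, two-sided).
s_p² = [(14−1)·6.54² + (8−1)·6.44²]/(14+8−2) = 42.3173
t = (51 − 43.3)/√[42.3173·(1/14 + 1/8)] = 2.671
df = n₁ + n₂ − 2 = 20
Two-sided p-value ≈ 0.0147
Since p ≈ 0.0147 < α = 0.025, reject H0; the evidence is statistically significant.

2.671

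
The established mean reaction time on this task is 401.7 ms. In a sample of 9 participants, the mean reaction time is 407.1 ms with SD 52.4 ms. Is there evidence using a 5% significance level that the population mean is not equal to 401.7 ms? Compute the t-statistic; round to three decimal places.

H0: μ = 401.7; H1: μ ≠ 401.7 (one-sample t-test, two-sided).
t = (x̄ − μ₀)/(s/√n) = (407.1 − 401.7)/(52.4/√9) = 0.309
df = n − 1 = 8
Two-sided p-value ≈ 0.7651
Since p ≈ 0.7651 > α = 0.05, fail to reject H0; the data do not provide sufficient evidence against H0.

0.309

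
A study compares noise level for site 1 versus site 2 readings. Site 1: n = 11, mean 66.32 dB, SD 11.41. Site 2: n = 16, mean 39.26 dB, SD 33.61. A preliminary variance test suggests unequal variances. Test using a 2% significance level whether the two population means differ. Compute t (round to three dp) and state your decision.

Let group 1 = site 1, group 2 = site 2. H0: μ_1 = μ_2; H1: μ_1 ≠ μ_2 (Welch's two-sample t-test, two-sided).
t = (x̄_1 − x̄_2)/√(s_1²/n_1 + s_2²/n_2) = (66.32 − 39.26)/√(11.41²/11 + 33.61²/16) = 2.980
Welch–Satterthwaite df ≈ 19.62
Two-sided p-value ≈ 0.0075
Since p ≈ 0.0075 < α = 0.02, reject H0; the evidence is statistically significant.

t = 2.980; reject H0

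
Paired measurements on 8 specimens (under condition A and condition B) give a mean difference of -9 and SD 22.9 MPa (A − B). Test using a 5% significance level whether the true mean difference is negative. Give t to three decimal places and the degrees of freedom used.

H0: μ_d = 0; H1: μ_d < 0 (paired t-test on the differences, left-tailed).
t = d̄/(s_d/√n) = -9/(22.9/√8) = -1.112
df = n − 1 = 7
p-value = P(T ≤ -1.112) ≈ 0.1515
Since p ≈ 0.1515 > α = 0.05, fail to reject H0; the data do not provide sufficient evidence against H0.

t = -1.112, df = 7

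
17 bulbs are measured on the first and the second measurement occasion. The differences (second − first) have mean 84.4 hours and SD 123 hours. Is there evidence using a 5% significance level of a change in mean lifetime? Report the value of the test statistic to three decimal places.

2.829

H0: μ_d = 0; H1: μ_d ≠ 0 (paired t-test on the differences, two-sided).
t = d̄/(s_d/√n) = 84.4/(123/√17) = 2.829
df = n − 1 = 16
Two-sided p-value ≈ 0.012
Since p ≈ 0.012 < α = 0.05, reject H0; the data support H1.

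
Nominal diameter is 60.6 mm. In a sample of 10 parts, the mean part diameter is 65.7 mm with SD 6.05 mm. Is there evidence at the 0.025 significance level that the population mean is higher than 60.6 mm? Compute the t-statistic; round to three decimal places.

2.666

H0: μ = 60.6; H1: μ > 60.6 (one-sample t-test, right-tailed).
t = (x̄ − μ₀)/(s/√n) = (65.7 − 60.6)/(6.05/√10) = 2.666
df = n − 1 = 9
p-value = P(T ≥ 2.666) ≈ 0.0129
Since p ≈ 0.0129 < α = 0.025, reject H0; the data support H1.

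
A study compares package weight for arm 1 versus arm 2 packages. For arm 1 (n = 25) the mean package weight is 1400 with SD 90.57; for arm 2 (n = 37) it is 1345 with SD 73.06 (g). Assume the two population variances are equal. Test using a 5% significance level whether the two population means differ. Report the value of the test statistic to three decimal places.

Let group 1 = arm 1, group 2 = arm 2. H0: μ_1 = μ_2; H1: μ_1 ≠ μ_2 (two-sample pooled-variance t-test, two-sided).
s_p² = [(25−1)·90.57² + (37−1)·73.06²]/(25+37−2) = 6483.83
t = (1400 − 1345)/√[6483.83·(1/25 + 1/37)] = 2.638
df = n₁ + n₂ − 2 = 60
Two-sided p-value ≈ 0.0106
Since p ≈ 0.0106 < α = 0.05, reject H0; the data support H1.

2.638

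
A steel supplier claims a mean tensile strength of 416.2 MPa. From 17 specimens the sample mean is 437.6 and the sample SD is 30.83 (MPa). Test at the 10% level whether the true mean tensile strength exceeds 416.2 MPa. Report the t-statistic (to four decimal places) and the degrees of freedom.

t = 2.8620, df = 16

H0: μ = 416.2; H1: μ > 416.2 (one-sample t-test, right-tailed).
t = (x̄ − μ₀)/(s/√n) = (437.6 − 416.2)/(30.83/√17) = 2.8620
df = n − 1 = 16
p-value = P(T ≥ 2.8620) ≈ 0.0056
Since p ≈ 0.0056 < α = 0.1, reject H0; the evidence is statistically significant.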